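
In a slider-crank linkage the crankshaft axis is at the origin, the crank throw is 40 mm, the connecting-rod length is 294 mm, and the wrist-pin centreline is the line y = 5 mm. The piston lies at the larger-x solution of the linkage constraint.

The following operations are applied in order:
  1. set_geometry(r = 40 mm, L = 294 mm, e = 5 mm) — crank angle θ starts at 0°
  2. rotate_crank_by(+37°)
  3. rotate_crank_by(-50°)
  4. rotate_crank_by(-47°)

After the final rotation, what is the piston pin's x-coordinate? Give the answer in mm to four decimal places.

set_geometry: r = 40 mm, L = 294 mm, e = 5 mm; θ ← 0°
rotate_crank_by(+37°): θ ← 0° +37° = 37°
rotate_crank_by(-50°): θ ← 37° -50° = -13°
rotate_crank_by(-47°): θ ← -13° -47° = -60°
crank pin P = (r cos θ, r sin θ) = (20.000000, -34.641016)
h = r sin θ − e = -34.641016 − 5 = -39.641016
x = r cos θ + √(L² − h²) = 20.000000 + √(86436.0 − 1571.4102) = 20.000000 + 291.315276 = 311.315276

311.3153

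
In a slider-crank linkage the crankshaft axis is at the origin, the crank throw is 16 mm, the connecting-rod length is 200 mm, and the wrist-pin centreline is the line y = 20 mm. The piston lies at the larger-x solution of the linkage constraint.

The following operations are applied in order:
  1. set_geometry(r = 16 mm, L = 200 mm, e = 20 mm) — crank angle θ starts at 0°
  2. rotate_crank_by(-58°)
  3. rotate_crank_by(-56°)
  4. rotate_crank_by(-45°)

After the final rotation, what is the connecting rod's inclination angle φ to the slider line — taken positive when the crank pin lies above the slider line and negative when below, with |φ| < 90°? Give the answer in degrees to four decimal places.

set_geometry: r = 16 mm, L = 200 mm, e = 20 mm; θ ← 0°
rotate_crank_by(-58°): θ ← 0° -58° = -58°
rotate_crank_by(-56°): θ ← -58° -56° = -114°
rotate_crank_by(-45°): θ ← -114° -45° = -159°
crank pin P = (r cos θ, r sin θ) = (-14.937287, -5.733887)
h = r sin θ − e = -5.733887 − 20 = -25.733887
sin φ = h / L = -25.733887 / 200 = -0.12866944
φ = arcsin(-0.12866944) = -7.392711°

-7.3927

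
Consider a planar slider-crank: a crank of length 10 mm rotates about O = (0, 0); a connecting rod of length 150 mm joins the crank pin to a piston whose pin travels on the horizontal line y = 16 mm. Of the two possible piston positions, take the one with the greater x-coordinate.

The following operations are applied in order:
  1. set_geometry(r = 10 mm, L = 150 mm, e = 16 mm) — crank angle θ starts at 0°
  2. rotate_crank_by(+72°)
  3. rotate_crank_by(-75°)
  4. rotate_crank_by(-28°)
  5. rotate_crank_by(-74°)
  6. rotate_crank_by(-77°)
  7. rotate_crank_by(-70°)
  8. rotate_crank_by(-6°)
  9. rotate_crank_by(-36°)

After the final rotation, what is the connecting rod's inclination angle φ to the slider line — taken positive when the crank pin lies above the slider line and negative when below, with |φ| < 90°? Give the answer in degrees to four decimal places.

set_geometry: r = 10 mm, L = 150 mm, e = 16 mm; θ ← 0°
rotate_crank_by(+72°): θ ← 0° +72° = 72°
rotate_crank_by(-75°): θ ← 72° -75° = -3°
rotate_crank_by(-28°): θ ← -3° -28° = -31°
rotate_crank_by(-74°): θ ← -31° -74° = -105°
rotate_crank_by(-77°): θ ← -105° -77° = -182°
rotate_crank_by(-70°): θ ← -182° -70° = -252°
rotate_crank_by(-6°): θ ← -252° -6° = -258°
rotate_crank_by(-36°): θ ← -258° -36° = -294°
crank pin P = (r cos θ, r sin θ) = (4.067366, 9.135455)
h = r sin θ − e = 9.135455 − 16 = -6.864545
sin φ = h / L = -6.864545 / 150 = -0.04576364
φ = arcsin(-0.04576364) = -2.622979°

-2.6230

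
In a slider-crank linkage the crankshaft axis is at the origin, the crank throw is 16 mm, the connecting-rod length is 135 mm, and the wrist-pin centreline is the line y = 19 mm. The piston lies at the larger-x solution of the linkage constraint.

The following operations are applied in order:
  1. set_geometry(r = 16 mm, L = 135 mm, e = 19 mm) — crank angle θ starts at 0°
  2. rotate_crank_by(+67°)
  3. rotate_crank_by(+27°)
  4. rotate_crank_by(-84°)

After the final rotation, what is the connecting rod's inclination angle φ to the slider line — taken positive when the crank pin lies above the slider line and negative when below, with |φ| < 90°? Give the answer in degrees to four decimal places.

-6.9013

set_geometry: r = 16 mm, L = 135 mm, e = 19 mm; θ ← 0°
rotate_crank_by(+67°): θ ← 0° +67° = 67°
rotate_crank_by(+27°): θ ← 67° +27° = 94°
rotate_crank_by(-84°): θ ← 94° -84° = 10°
crank pin P = (r cos θ, r sin θ) = (15.756924, 2.778371)
h = r sin θ − e = 2.778371 − 19 = -16.221629
sin φ = h / L = -16.221629 / 135 = -0.12016022
φ = arcsin(-0.12016022) = -6.901349°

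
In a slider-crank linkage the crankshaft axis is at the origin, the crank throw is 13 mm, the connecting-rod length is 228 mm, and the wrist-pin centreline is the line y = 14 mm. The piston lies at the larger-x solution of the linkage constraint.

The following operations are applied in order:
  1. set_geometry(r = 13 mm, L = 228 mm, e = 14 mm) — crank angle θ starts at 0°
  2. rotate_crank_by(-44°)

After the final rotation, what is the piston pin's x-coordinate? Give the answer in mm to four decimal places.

set_geometry: r = 13 mm, L = 228 mm, e = 14 mm; θ ← 0°
rotate_crank_by(-44°): θ ← 0° -44° = -44°
crank pin P = (r cos θ, r sin θ) = (9.351417, -9.030559)
h = r sin θ − e = -9.030559 − 14 = -23.030559
x = r cos θ + √(L² − h²) = 9.351417 + √(51984.0 − 530.4066) = 9.351417 + 226.833845 = 236.185263

236.1853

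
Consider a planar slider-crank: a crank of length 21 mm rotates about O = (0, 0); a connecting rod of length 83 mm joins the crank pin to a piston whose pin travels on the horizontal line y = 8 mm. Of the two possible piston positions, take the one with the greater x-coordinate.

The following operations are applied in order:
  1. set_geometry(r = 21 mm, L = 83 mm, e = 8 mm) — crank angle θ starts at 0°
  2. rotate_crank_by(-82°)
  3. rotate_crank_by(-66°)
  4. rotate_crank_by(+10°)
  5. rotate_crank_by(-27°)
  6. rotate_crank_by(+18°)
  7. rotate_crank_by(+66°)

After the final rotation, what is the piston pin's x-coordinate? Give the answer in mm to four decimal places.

set_geometry: r = 21 mm, L = 83 mm, e = 8 mm; θ ← 0°
rotate_crank_by(-82°): θ ← 0° -82° = -82°
rotate_crank_by(-66°): θ ← -82° -66° = -148°
rotate_crank_by(+10°): θ ← -148° +10° = -138°
rotate_crank_by(-27°): θ ← -138° -27° = -165°
rotate_crank_by(+18°): θ ← -165° +18° = -147°
rotate_crank_by(+66°): θ ← -147° +66° = -81°
crank pin P = (r cos θ, r sin θ) = (3.285124, -20.741455)
h = r sin θ − e = -20.741455 − 8 = -28.741455
x = r cos θ + √(L² − h²) = 3.285124 + √(6889.0 − 826.0712) = 3.285124 + 77.864811 = 81.149935

81.1499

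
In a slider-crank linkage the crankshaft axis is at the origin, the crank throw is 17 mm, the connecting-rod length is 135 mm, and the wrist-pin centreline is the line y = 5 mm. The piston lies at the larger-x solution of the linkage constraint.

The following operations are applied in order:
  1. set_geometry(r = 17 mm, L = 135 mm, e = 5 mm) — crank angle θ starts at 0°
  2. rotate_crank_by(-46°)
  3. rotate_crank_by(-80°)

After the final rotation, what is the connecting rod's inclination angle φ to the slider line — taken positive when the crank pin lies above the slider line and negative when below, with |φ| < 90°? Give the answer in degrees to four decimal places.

-7.9850

set_geometry: r = 17 mm, L = 135 mm, e = 5 mm; θ ← 0°
rotate_crank_by(-46°): θ ← 0° -46° = -46°
rotate_crank_by(-80°): θ ← -46° -80° = -126°
crank pin P = (r cos θ, r sin θ) = (-9.992349, -13.753289)
h = r sin θ − e = -13.753289 − 5 = -18.753289
sin φ = h / L = -18.753289 / 135 = -0.13891325
φ = arcsin(-0.13891325) = -7.984966°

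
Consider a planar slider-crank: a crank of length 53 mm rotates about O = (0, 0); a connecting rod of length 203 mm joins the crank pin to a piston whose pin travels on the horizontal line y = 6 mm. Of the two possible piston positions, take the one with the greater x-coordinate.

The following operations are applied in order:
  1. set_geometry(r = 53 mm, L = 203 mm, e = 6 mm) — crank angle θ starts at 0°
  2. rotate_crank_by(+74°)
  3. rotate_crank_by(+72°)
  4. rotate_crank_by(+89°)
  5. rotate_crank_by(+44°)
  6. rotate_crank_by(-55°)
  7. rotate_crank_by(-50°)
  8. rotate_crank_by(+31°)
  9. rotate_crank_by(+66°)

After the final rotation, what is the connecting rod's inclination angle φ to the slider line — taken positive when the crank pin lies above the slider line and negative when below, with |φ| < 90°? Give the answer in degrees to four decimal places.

-16.8939

set_geometry: r = 53 mm, L = 203 mm, e = 6 mm; θ ← 0°
rotate_crank_by(+74°): θ ← 0° +74° = 74°
rotate_crank_by(+72°): θ ← 74° +72° = 146°
rotate_crank_by(+89°): θ ← 146° +89° = 235°
rotate_crank_by(+44°): θ ← 235° +44° = 279°
rotate_crank_by(-55°): θ ← 279° -55° = 224°
rotate_crank_by(-50°): θ ← 224° -50° = 174°
rotate_crank_by(+31°): θ ← 174° +31° = 205°
rotate_crank_by(+66°): θ ← 205° +66° = 271°
crank pin P = (r cos θ, r sin θ) = (0.924978, -52.991928)
h = r sin θ − e = -52.991928 − 6 = -58.991928
sin φ = h / L = -58.991928 / 203 = -0.29060063
φ = arcsin(-0.29060063) = -16.893918°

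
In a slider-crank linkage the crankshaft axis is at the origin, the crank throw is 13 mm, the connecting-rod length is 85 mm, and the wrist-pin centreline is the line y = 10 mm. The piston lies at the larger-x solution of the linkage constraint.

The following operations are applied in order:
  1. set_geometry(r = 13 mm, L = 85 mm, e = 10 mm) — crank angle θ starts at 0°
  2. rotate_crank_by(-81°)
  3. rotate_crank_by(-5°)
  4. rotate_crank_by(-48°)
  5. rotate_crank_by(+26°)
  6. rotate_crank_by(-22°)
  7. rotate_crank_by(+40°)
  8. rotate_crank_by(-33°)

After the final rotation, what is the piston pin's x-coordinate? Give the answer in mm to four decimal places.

75.3095

set_geometry: r = 13 mm, L = 85 mm, e = 10 mm; θ ← 0°
rotate_crank_by(-81°): θ ← 0° -81° = -81°
rotate_crank_by(-5°): θ ← -81° -5° = -86°
rotate_crank_by(-48°): θ ← -86° -48° = -134°
rotate_crank_by(+26°): θ ← -134° +26° = -108°
rotate_crank_by(-22°): θ ← -108° -22° = -130°
rotate_crank_by(+40°): θ ← -130° +40° = -90°
rotate_crank_by(-33°): θ ← -90° -33° = -123°
crank pin P = (r cos θ, r sin θ) = (-7.080307, -10.902717)
h = r sin θ − e = -10.902717 − 10 = -20.902717
x = r cos θ + √(L² − h²) = -7.080307 + √(7225.0 − 436.9236) = -7.080307 + 82.389783 = 75.309476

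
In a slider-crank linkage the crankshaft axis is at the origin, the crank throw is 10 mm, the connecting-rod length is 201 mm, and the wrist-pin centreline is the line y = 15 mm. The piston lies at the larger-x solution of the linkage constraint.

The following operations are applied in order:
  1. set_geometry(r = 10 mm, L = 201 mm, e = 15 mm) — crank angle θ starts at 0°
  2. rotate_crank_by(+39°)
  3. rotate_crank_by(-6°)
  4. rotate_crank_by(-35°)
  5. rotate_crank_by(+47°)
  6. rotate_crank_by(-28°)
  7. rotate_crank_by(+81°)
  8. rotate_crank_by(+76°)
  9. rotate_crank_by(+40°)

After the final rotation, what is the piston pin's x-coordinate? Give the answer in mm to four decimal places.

191.6520

set_geometry: r = 10 mm, L = 201 mm, e = 15 mm; θ ← 0°
rotate_crank_by(+39°): θ ← 0° +39° = 39°
rotate_crank_by(-6°): θ ← 39° -6° = 33°
rotate_crank_by(-35°): θ ← 33° -35° = -2°
rotate_crank_by(+47°): θ ← -2° +47° = 45°
rotate_crank_by(-28°): θ ← 45° -28° = 17°
rotate_crank_by(+81°): θ ← 17° +81° = 98°
rotate_crank_by(+76°): θ ← 98° +76° = 174°
rotate_crank_by(+40°): θ ← 174° +40° = 214°
crank pin P = (r cos θ, r sin θ) = (-8.290376, -5.591929)
h = r sin θ − e = -5.591929 − 15 = -20.591929
x = r cos θ + √(L² − h²) = -8.290376 + √(40401.0 − 424.0275) = -8.290376 + 199.942423 = 191.652047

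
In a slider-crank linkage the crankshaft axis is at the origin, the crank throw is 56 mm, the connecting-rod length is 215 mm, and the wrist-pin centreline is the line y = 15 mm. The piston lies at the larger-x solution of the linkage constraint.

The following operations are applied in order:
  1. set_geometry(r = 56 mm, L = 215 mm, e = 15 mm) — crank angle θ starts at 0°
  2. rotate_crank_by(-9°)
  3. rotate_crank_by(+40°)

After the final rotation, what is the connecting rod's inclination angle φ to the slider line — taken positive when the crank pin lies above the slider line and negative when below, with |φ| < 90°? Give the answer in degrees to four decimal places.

3.6914

set_geometry: r = 56 mm, L = 215 mm, e = 15 mm; θ ← 0°
rotate_crank_by(-9°): θ ← 0° -9° = -9°
rotate_crank_by(+40°): θ ← -9° +40° = 31°
crank pin P = (r cos θ, r sin θ) = (48.001369, 28.842132)
h = r sin θ − e = 28.842132 − 15 = 13.842132
sin φ = h / L = 13.842132 / 215 = 0.06438201
φ = arcsin(0.06438201) = 3.691371°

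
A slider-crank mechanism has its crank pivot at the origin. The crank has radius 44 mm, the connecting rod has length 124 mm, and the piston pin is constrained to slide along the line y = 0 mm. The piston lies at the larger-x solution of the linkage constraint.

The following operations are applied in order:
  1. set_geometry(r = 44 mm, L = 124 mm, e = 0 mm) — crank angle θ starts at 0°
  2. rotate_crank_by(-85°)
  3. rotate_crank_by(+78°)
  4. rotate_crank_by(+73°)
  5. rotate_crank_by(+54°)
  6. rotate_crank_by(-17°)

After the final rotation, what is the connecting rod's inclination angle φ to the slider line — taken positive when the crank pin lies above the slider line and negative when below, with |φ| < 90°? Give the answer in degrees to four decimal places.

set_geometry: r = 44 mm, L = 124 mm, e = 0 mm; θ ← 0°
rotate_crank_by(-85°): θ ← 0° -85° = -85°
rotate_crank_by(+78°): θ ← -85° +78° = -7°
rotate_crank_by(+73°): θ ← -7° +73° = 66°
rotate_crank_by(+54°): θ ← 66° +54° = 120°
rotate_crank_by(-17°): θ ← 120° -17° = 103°
crank pin P = (r cos θ, r sin θ) = (-9.897846, 42.872283)
h = r sin θ − e = 42.872283 − 0 = 42.872283
sin φ = h / L = 42.872283 / 124 = 0.34574422
φ = arcsin(0.34574422) = 20.227232°

20.2272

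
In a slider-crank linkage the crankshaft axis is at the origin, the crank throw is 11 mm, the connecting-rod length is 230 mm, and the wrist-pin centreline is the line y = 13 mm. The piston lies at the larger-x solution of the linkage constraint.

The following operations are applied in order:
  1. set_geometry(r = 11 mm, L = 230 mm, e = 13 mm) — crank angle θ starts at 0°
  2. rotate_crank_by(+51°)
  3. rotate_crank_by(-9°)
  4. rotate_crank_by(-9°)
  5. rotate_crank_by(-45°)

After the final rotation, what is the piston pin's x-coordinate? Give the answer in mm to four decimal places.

240.2510

set_geometry: r = 11 mm, L = 230 mm, e = 13 mm; θ ← 0°
rotate_crank_by(+51°): θ ← 0° +51° = 51°
rotate_crank_by(-9°): θ ← 51° -9° = 42°
rotate_crank_by(-9°): θ ← 42° -9° = 33°
rotate_crank_by(-45°): θ ← 33° -45° = -12°
crank pin P = (r cos θ, r sin θ) = (10.759624, -2.287029)
h = r sin θ − e = -2.287029 − 13 = -15.287029
x = r cos θ + √(L² − h²) = 10.759624 + √(52900.0 − 233.6932) = 10.759624 + 229.491409 = 240.251033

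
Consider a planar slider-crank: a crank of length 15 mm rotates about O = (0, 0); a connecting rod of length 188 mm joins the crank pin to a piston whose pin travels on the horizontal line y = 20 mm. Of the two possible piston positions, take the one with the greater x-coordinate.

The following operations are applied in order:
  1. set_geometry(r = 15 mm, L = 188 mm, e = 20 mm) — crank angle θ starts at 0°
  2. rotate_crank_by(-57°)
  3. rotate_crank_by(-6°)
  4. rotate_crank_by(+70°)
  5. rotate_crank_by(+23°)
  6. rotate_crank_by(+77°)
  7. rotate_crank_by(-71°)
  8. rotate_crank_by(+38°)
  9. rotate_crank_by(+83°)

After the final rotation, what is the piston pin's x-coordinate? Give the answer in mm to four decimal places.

set_geometry: r = 15 mm, L = 188 mm, e = 20 mm; θ ← 0°
rotate_crank_by(-57°): θ ← 0° -57° = -57°
rotate_crank_by(-6°): θ ← -57° -6° = -63°
rotate_crank_by(+70°): θ ← -63° +70° = 7°
rotate_crank_by(+23°): θ ← 7° +23° = 30°
rotate_crank_by(+77°): θ ← 30° +77° = 107°
rotate_crank_by(-71°): θ ← 107° -71° = 36°
rotate_crank_by(+38°): θ ← 36° +38° = 74°
rotate_crank_by(+83°): θ ← 74° +83° = 157°
crank pin P = (r cos θ, r sin θ) = (-13.807573, 5.860967)
h = r sin θ − e = 5.860967 − 20 = -14.139033
x = r cos θ + √(L² − h²) = -13.807573 + √(35344.0 − 199.9123) = -13.807573 + 187.467565 = 173.659992

173.6600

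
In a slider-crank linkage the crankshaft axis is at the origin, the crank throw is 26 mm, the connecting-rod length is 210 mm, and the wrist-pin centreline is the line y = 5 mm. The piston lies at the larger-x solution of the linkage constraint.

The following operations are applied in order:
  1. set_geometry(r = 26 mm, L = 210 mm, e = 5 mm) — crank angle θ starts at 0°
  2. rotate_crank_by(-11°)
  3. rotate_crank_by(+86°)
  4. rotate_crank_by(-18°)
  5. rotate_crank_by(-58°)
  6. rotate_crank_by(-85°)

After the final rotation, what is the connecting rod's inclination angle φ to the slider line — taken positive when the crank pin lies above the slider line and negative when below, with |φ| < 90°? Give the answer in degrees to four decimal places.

-8.4715

set_geometry: r = 26 mm, L = 210 mm, e = 5 mm; θ ← 0°
rotate_crank_by(-11°): θ ← 0° -11° = -11°
rotate_crank_by(+86°): θ ← -11° +86° = 75°
rotate_crank_by(-18°): θ ← 75° -18° = 57°
rotate_crank_by(-58°): θ ← 57° -58° = -1°
rotate_crank_by(-85°): θ ← -1° -85° = -86°
crank pin P = (r cos θ, r sin θ) = (1.813668, -25.936665)
h = r sin θ − e = -25.936665 − 5 = -30.936665
sin φ = h / L = -30.936665 / 210 = -0.14731745
φ = arcsin(-0.14731745) = -8.471501°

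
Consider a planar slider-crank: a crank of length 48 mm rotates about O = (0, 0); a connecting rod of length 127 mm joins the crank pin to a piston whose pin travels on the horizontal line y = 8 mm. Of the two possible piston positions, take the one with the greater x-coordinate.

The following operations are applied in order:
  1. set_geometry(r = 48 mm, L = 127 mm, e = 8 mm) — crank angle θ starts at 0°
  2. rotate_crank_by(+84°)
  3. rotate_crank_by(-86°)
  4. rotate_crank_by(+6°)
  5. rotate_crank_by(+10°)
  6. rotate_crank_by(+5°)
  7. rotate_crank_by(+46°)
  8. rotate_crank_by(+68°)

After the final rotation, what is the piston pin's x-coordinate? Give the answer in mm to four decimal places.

91.3379

set_geometry: r = 48 mm, L = 127 mm, e = 8 mm; θ ← 0°
rotate_crank_by(+84°): θ ← 0° +84° = 84°
rotate_crank_by(-86°): θ ← 84° -86° = -2°
rotate_crank_by(+6°): θ ← -2° +6° = 4°
rotate_crank_by(+10°): θ ← 4° +10° = 14°
rotate_crank_by(+5°): θ ← 14° +5° = 19°
rotate_crank_by(+46°): θ ← 19° +46° = 65°
rotate_crank_by(+68°): θ ← 65° +68° = 133°
crank pin P = (r cos θ, r sin θ) = (-32.735921, 35.104978)
h = r sin θ − e = 35.104978 − 8 = 27.104978
x = r cos θ + √(L² − h²) = -32.735921 + √(16129.0 − 734.6798) = -32.735921 + 124.073850 = 91.337928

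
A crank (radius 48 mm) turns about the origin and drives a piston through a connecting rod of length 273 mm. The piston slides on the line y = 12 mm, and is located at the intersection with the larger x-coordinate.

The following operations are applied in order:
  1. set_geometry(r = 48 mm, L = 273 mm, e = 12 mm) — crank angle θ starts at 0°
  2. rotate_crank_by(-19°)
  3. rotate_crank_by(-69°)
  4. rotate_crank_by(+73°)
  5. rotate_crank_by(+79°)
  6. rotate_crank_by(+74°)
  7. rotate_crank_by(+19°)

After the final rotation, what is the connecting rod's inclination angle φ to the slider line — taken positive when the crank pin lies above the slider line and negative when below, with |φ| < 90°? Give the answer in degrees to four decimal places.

set_geometry: r = 48 mm, L = 273 mm, e = 12 mm; θ ← 0°
rotate_crank_by(-19°): θ ← 0° -19° = -19°
rotate_crank_by(-69°): θ ← -19° -69° = -88°
rotate_crank_by(+73°): θ ← -88° +73° = -15°
rotate_crank_by(+79°): θ ← -15° +79° = 64°
rotate_crank_by(+74°): θ ← 64° +74° = 138°
rotate_crank_by(+19°): θ ← 138° +19° = 157°
crank pin P = (r cos θ, r sin θ) = (-44.184233, 18.755094)
h = r sin θ − e = 18.755094 − 12 = 6.755094
sin φ = h / L = 6.755094 / 273 = 0.02474393
φ = arcsin(0.02474393) = 1.417868°

1.4179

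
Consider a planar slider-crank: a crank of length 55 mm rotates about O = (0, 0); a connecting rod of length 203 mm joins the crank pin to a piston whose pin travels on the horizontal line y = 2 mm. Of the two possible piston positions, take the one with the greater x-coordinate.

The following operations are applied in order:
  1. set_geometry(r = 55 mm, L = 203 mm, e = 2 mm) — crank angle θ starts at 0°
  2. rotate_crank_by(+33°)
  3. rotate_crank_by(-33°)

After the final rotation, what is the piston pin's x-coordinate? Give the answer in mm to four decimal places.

257.9901

set_geometry: r = 55 mm, L = 203 mm, e = 2 mm; θ ← 0°
rotate_crank_by(+33°): θ ← 0° +33° = 33°
rotate_crank_by(-33°): θ ← 33° -33° = 0°
crank pin P = (r cos θ, r sin θ) = (55.000000, 0.000000)
h = r sin θ − e = 0.000000 − 2 = -2.000000
x = r cos θ + √(L² − h²) = 55.000000 + √(41209.0 − 4.0000) = 55.000000 + 202.990148 = 257.990148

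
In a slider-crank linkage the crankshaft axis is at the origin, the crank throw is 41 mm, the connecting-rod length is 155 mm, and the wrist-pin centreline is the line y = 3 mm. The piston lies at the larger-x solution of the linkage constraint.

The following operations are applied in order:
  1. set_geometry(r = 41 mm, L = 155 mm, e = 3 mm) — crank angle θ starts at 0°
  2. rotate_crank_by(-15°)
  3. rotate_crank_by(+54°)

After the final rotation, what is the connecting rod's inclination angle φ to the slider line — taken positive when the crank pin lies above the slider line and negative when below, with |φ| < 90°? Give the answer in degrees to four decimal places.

set_geometry: r = 41 mm, L = 155 mm, e = 3 mm; θ ← 0°
rotate_crank_by(-15°): θ ← 0° -15° = -15°
rotate_crank_by(+54°): θ ← -15° +54° = 39°
crank pin P = (r cos θ, r sin θ) = (31.862984, 25.802136)
h = r sin θ − e = 25.802136 − 3 = 22.802136
sin φ = h / L = 22.802136 / 155 = 0.14711056
φ = arcsin(0.14711056) = 8.459516°

8.4595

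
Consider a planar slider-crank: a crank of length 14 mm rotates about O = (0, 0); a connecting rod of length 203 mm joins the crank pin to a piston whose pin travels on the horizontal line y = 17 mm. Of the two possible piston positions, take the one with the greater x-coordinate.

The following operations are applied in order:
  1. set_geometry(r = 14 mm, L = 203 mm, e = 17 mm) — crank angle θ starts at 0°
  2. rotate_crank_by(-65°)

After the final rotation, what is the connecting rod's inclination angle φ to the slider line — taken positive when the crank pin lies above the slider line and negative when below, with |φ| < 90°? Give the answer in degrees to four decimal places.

-8.4095

set_geometry: r = 14 mm, L = 203 mm, e = 17 mm; θ ← 0°
rotate_crank_by(-65°): θ ← 0° -65° = -65°
crank pin P = (r cos θ, r sin θ) = (5.916656, -12.688309)
h = r sin θ − e = -12.688309 − 17 = -29.688309
sin φ = h / L = -29.688309 / 203 = -0.14624783
φ = arcsin(-0.14624783) = -8.409545°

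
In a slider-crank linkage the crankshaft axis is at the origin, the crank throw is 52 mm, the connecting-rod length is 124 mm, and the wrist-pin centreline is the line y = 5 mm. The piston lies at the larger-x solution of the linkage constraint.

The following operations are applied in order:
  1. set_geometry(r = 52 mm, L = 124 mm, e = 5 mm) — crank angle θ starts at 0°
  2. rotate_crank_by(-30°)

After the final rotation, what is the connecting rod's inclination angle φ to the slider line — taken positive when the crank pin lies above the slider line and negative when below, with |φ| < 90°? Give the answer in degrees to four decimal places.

-14.4775

set_geometry: r = 52 mm, L = 124 mm, e = 5 mm; θ ← 0°
rotate_crank_by(-30°): θ ← 0° -30° = -30°
crank pin P = (r cos θ, r sin θ) = (45.033321, -26.000000)
h = r sin θ − e = -26.000000 − 5 = -31.000000
sin φ = h / L = -31.000000 / 124 = -0.25000000
φ = arcsin(-0.25000000) = -14.477512°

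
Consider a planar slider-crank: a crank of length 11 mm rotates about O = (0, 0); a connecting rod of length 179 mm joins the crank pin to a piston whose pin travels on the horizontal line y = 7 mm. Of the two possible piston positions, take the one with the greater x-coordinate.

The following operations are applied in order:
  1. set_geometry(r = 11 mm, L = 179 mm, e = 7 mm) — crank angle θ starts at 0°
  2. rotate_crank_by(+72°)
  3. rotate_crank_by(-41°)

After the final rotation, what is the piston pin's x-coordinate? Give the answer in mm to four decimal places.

set_geometry: r = 11 mm, L = 179 mm, e = 7 mm; θ ← 0°
rotate_crank_by(+72°): θ ← 0° +72° = 72°
rotate_crank_by(-41°): θ ← 72° -41° = 31°
crank pin P = (r cos θ, r sin θ) = (9.428840, 5.665419)
h = r sin θ − e = 5.665419 − 7 = -1.334581
x = r cos θ + √(L² − h²) = 9.428840 + √(32041.0 − 1.7811) = 9.428840 + 178.995025 = 188.423865

188.4239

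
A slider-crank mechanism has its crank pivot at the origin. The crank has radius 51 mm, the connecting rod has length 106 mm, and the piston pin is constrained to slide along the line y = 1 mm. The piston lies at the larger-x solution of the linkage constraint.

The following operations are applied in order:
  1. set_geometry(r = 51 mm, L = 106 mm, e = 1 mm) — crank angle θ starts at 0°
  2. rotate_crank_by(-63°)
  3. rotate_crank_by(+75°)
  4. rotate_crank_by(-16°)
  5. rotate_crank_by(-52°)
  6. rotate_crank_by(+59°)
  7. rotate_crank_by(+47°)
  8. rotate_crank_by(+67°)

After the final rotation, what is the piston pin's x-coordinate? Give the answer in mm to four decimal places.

set_geometry: r = 51 mm, L = 106 mm, e = 1 mm; θ ← 0°
rotate_crank_by(-63°): θ ← 0° -63° = -63°
rotate_crank_by(+75°): θ ← -63° +75° = 12°
rotate_crank_by(-16°): θ ← 12° -16° = -4°
rotate_crank_by(-52°): θ ← -4° -52° = -56°
rotate_crank_by(+59°): θ ← -56° +59° = 3°
rotate_crank_by(+47°): θ ← 3° +47° = 50°
rotate_crank_by(+67°): θ ← 50° +67° = 117°
crank pin P = (r cos θ, r sin θ) = (-23.153515, 45.441333)
h = r sin θ − e = 45.441333 − 1 = 44.441333
x = r cos θ + √(L² − h²) = -23.153515 + √(11236.0 − 1975.0321) = -23.153515 + 96.233923 = 73.080408

73.0804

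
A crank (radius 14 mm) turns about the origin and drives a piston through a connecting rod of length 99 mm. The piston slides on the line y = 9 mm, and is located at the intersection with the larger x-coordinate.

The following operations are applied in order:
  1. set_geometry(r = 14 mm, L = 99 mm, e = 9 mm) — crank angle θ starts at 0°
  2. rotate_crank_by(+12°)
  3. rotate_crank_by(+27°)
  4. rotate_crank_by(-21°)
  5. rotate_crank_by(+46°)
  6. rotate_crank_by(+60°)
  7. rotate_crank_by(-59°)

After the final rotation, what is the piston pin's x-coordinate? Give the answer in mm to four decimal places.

set_geometry: r = 14 mm, L = 99 mm, e = 9 mm; θ ← 0°
rotate_crank_by(+12°): θ ← 0° +12° = 12°
rotate_crank_by(+27°): θ ← 12° +27° = 39°
rotate_crank_by(-21°): θ ← 39° -21° = 18°
rotate_crank_by(+46°): θ ← 18° +46° = 64°
rotate_crank_by(+60°): θ ← 64° +60° = 124°
rotate_crank_by(-59°): θ ← 124° -59° = 65°
crank pin P = (r cos θ, r sin θ) = (5.916656, 12.688309)
h = r sin θ − e = 12.688309 − 9 = 3.688309
x = r cos θ + √(L² − h²) = 5.916656 + √(9801.0 − 13.6036) = 5.916656 + 98.931271 = 104.847927

104.8479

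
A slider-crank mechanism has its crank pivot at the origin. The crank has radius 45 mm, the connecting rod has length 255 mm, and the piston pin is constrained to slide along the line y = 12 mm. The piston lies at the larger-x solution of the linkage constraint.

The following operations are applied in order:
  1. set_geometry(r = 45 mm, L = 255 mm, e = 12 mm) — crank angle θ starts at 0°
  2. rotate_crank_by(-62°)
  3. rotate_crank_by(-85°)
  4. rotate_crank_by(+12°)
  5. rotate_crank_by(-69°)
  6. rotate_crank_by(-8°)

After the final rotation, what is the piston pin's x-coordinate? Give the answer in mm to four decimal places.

216.5625

set_geometry: r = 45 mm, L = 255 mm, e = 12 mm; θ ← 0°
rotate_crank_by(-62°): θ ← 0° -62° = -62°
rotate_crank_by(-85°): θ ← -62° -85° = -147°
rotate_crank_by(+12°): θ ← -147° +12° = -135°
rotate_crank_by(-69°): θ ← -135° -69° = -204°
rotate_crank_by(-8°): θ ← -204° -8° = -212°
crank pin P = (r cos θ, r sin θ) = (-38.162164, 23.846367)
h = r sin θ − e = 23.846367 − 12 = 11.846367
x = r cos θ + √(L² − h²) = -38.162164 + √(65025.0 − 140.3364) = -38.162164 + 254.724682 = 216.562518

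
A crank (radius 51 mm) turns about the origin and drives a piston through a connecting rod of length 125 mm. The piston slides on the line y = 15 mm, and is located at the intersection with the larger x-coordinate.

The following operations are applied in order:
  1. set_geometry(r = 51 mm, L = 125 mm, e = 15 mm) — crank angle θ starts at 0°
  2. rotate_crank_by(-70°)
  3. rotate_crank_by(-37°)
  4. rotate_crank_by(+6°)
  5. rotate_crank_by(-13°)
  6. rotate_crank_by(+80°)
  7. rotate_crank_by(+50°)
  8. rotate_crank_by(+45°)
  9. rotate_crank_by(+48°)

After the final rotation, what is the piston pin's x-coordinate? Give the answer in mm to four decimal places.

set_geometry: r = 51 mm, L = 125 mm, e = 15 mm; θ ← 0°
rotate_crank_by(-70°): θ ← 0° -70° = -70°
rotate_crank_by(-37°): θ ← -70° -37° = -107°
rotate_crank_by(+6°): θ ← -107° +6° = -101°
rotate_crank_by(-13°): θ ← -101° -13° = -114°
rotate_crank_by(+80°): θ ← -114° +80° = -34°
rotate_crank_by(+50°): θ ← -34° +50° = 16°
rotate_crank_by(+45°): θ ← 16° +45° = 61°
rotate_crank_by(+48°): θ ← 61° +48° = 109°
crank pin P = (r cos θ, r sin θ) = (-16.603976, 48.221447)
h = r sin θ − e = 48.221447 − 15 = 33.221447
x = r cos θ + √(L² − h²) = -16.603976 + √(15625.0 − 1103.6646) = -16.603976 + 120.504504 = 103.900528

103.9005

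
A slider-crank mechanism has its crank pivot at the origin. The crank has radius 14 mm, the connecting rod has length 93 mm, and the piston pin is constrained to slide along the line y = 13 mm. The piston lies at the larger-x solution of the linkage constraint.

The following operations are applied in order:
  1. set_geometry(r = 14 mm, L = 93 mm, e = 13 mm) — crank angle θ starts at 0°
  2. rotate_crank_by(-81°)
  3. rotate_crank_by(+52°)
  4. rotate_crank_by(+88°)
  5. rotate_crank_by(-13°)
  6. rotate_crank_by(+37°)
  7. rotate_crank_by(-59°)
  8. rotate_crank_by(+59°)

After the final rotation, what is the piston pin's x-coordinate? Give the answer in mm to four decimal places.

94.7019

set_geometry: r = 14 mm, L = 93 mm, e = 13 mm; θ ← 0°
rotate_crank_by(-81°): θ ← 0° -81° = -81°
rotate_crank_by(+52°): θ ← -81° +52° = -29°
rotate_crank_by(+88°): θ ← -29° +88° = 59°
rotate_crank_by(-13°): θ ← 59° -13° = 46°
rotate_crank_by(+37°): θ ← 46° +37° = 83°
rotate_crank_by(-59°): θ ← 83° -59° = 24°
rotate_crank_by(+59°): θ ← 24° +59° = 83°
crank pin P = (r cos θ, r sin θ) = (1.706171, 13.895646)
h = r sin θ − e = 13.895646 − 13 = 0.895646
x = r cos θ + √(L² − h²) = 1.706171 + √(8649.0 − 0.8022) = 1.706171 + 92.995687 = 94.701858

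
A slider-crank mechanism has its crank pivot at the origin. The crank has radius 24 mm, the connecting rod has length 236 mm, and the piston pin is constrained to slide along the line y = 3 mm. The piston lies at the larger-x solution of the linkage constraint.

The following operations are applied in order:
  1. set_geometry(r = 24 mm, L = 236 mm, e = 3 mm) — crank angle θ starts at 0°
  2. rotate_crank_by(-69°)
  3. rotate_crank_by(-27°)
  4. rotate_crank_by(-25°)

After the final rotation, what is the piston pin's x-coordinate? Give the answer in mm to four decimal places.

222.4589

set_geometry: r = 24 mm, L = 236 mm, e = 3 mm; θ ← 0°
rotate_crank_by(-69°): θ ← 0° -69° = -69°
rotate_crank_by(-27°): θ ← -69° -27° = -96°
rotate_crank_by(-25°): θ ← -96° -25° = -121°
crank pin P = (r cos θ, r sin θ) = (-12.360914, -20.572015)
h = r sin θ − e = -20.572015 − 3 = -23.572015
x = r cos θ + √(L² − h²) = -12.360914 + √(55696.0 − 555.6399) = -12.360914 + 234.819846 = 222.458932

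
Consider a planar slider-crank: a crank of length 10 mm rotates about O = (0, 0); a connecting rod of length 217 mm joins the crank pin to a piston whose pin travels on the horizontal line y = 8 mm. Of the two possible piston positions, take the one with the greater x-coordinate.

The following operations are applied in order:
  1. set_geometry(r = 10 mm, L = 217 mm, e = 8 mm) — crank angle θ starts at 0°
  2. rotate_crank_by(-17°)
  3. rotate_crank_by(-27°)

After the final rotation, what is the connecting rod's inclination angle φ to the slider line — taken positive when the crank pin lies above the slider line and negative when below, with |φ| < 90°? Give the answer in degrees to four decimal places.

-3.9496

set_geometry: r = 10 mm, L = 217 mm, e = 8 mm; θ ← 0°
rotate_crank_by(-17°): θ ← 0° -17° = -17°
rotate_crank_by(-27°): θ ← -17° -27° = -44°
crank pin P = (r cos θ, r sin θ) = (7.193398, -6.946584)
h = r sin θ − e = -6.946584 − 8 = -14.946584
sin φ = h / L = -14.946584 / 217 = -0.06887827
φ = arcsin(-0.06887827) = -3.949561°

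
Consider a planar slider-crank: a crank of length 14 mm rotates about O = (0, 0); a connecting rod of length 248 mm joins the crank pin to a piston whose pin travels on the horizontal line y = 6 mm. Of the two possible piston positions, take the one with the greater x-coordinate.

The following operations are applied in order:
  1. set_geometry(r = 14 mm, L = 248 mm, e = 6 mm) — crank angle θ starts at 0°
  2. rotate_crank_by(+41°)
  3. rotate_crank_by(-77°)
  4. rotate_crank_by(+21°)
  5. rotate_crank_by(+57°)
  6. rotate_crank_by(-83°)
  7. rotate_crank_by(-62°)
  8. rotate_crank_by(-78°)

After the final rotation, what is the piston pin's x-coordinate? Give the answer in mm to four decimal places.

set_geometry: r = 14 mm, L = 248 mm, e = 6 mm; θ ← 0°
rotate_crank_by(+41°): θ ← 0° +41° = 41°
rotate_crank_by(-77°): θ ← 41° -77° = -36°
rotate_crank_by(+21°): θ ← -36° +21° = -15°
rotate_crank_by(+57°): θ ← -15° +57° = 42°
rotate_crank_by(-83°): θ ← 42° -83° = -41°
rotate_crank_by(-62°): θ ← -41° -62° = -103°
rotate_crank_by(-78°): θ ← -103° -78° = -181°
crank pin P = (r cos θ, r sin θ) = (-13.997868, 0.244334)
h = r sin θ − e = 0.244334 − 6 = -5.755666
x = r cos θ + √(L² − h²) = -13.997868 + √(61504.0 − 33.1277) = -13.997868 + 247.933201 = 233.935334

233.9353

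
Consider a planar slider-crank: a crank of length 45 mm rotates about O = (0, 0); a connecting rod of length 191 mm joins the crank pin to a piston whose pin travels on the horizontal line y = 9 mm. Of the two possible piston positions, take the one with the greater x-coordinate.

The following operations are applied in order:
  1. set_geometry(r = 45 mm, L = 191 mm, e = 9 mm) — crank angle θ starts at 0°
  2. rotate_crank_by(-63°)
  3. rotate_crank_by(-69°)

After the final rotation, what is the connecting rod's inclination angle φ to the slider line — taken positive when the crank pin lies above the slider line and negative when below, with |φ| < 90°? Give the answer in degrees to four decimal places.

-12.8387

set_geometry: r = 45 mm, L = 191 mm, e = 9 mm; θ ← 0°
rotate_crank_by(-63°): θ ← 0° -63° = -63°
rotate_crank_by(-69°): θ ← -63° -69° = -132°
crank pin P = (r cos θ, r sin θ) = (-30.110877, -33.441517)
h = r sin θ − e = -33.441517 − 9 = -42.441517
sin φ = h / L = -42.441517 / 191 = -0.22220690
φ = arcsin(-0.22220690) = -12.838688°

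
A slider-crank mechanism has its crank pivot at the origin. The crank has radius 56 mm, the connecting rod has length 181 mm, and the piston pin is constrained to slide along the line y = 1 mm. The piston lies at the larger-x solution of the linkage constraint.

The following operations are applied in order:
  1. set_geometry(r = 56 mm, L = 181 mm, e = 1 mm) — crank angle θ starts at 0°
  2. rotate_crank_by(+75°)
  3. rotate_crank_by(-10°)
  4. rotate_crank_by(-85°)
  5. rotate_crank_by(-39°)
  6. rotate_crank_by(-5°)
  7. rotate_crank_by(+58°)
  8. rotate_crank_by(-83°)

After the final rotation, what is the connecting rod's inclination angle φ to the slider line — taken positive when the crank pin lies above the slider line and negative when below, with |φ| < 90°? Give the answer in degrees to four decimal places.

-18.3530

set_geometry: r = 56 mm, L = 181 mm, e = 1 mm; θ ← 0°
rotate_crank_by(+75°): θ ← 0° +75° = 75°
rotate_crank_by(-10°): θ ← 75° -10° = 65°
rotate_crank_by(-85°): θ ← 65° -85° = -20°
rotate_crank_by(-39°): θ ← -20° -39° = -59°
rotate_crank_by(-5°): θ ← -59° -5° = -64°
rotate_crank_by(+58°): θ ← -64° +58° = -6°
rotate_crank_by(-83°): θ ← -6° -83° = -89°
crank pin P = (r cos θ, r sin θ) = (0.977335, -55.991471)
h = r sin θ − e = -55.991471 − 1 = -56.991471
sin φ = h / L = -56.991471 / 181 = -0.31487001
φ = arcsin(-0.31487001) = -18.352966°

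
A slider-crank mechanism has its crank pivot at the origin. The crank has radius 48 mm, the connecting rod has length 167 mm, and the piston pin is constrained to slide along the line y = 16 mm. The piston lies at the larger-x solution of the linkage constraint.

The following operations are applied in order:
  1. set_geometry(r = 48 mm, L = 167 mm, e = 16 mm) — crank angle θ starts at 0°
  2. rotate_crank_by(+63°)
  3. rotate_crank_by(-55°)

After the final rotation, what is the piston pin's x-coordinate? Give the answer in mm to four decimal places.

set_geometry: r = 48 mm, L = 167 mm, e = 16 mm; θ ← 0°
rotate_crank_by(+63°): θ ← 0° +63° = 63°
rotate_crank_by(-55°): θ ← 63° -55° = 8°
crank pin P = (r cos θ, r sin θ) = (47.532867, 6.680309)
h = r sin θ − e = 6.680309 − 16 = -9.319691
x = r cos θ + √(L² − h²) = 47.532867 + √(27889.0 − 86.8566) = 47.532867 + 166.739747 = 214.272615

214.2726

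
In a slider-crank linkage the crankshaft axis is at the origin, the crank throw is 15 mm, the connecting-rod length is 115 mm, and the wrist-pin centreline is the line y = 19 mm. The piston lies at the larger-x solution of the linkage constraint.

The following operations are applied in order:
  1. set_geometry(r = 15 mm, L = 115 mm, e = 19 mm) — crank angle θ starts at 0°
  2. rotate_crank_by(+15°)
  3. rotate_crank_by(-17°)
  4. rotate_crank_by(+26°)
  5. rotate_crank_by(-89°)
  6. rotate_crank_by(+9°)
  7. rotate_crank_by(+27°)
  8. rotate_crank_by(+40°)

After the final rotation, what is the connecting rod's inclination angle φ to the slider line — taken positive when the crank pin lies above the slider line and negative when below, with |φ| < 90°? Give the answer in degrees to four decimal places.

set_geometry: r = 15 mm, L = 115 mm, e = 19 mm; θ ← 0°
rotate_crank_by(+15°): θ ← 0° +15° = 15°
rotate_crank_by(-17°): θ ← 15° -17° = -2°
rotate_crank_by(+26°): θ ← -2° +26° = 24°
rotate_crank_by(-89°): θ ← 24° -89° = -65°
rotate_crank_by(+9°): θ ← -65° +9° = -56°
rotate_crank_by(+27°): θ ← -56° +27° = -29°
rotate_crank_by(+40°): θ ← -29° +40° = 11°
crank pin P = (r cos θ, r sin θ) = (14.724408, 2.862135)
h = r sin θ − e = 2.862135 − 19 = -16.137865
sin φ = h / L = -16.137865 / 115 = -0.14032926
φ = arcsin(-0.14032926) = -8.066900°

-8.0669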